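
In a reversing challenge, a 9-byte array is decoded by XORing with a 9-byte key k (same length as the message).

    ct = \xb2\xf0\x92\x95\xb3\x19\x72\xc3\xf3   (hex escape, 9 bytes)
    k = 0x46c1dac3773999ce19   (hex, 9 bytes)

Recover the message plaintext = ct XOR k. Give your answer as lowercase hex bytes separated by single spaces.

XOR is its own inverse, so applying the key byte-wise gives the result directly.
10110010 ^ 01000110 = 11110100
11110000 ^ 11000001 = 00110001
10010010 ^ 11011010 = 01001000
10010101 ^ 11000011 = 01010110
10110011 ^ 01110111 = 11000100
00011001 ^ 00111001 = 00100000
01110010 ^ 10011001 = 11101011
11000011 ^ 11001110 = 00001101
11110011 ^ 00011001 = 11101010

f4 31 48 56 c4 20 eb 0d ea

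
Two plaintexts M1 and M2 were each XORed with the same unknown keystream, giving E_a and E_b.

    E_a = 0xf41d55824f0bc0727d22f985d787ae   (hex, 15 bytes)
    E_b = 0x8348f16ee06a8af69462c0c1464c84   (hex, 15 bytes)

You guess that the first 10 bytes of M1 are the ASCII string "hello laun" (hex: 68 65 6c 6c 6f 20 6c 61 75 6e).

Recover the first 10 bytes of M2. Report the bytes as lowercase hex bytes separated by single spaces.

1f 30 c8 80 c0 41 26 e5 9c 2e

First, E_a ⊕ E_b = (M1 ⊕ K) ⊕ (M2 ⊕ K) = M1 ⊕ M2, so the key drops out. Then M2 = (M1 ⊕ M2) ⊕ M1 over the first 10 bytes.
byte 0: (f4 xor 83) xor 68 = 77 xor 68 = 1f
byte 1: (1d xor 48) xor 65 = 55 xor 65 = 30
byte 2: (55 xor f1) xor 6c = a4 xor 6c = c8
byte 3: (82 xor 6e) xor 6c = ec xor 6c = 80
byte 4: (4f xor e0) xor 6f = af xor 6f = c0
byte 5: (0b xor 6a) xor 20 = 61 xor 20 = 41
byte 6: (c0 xor 8a) xor 6c = 4a xor 6c = 26
byte 7: (72 xor f6) xor 61 = 84 xor 61 = e5
byte 8: (7d xor 94) xor 75 = e9 xor 75 = 9c
byte 9: (22 xor 62) xor 6e = 40 xor 6e = 2e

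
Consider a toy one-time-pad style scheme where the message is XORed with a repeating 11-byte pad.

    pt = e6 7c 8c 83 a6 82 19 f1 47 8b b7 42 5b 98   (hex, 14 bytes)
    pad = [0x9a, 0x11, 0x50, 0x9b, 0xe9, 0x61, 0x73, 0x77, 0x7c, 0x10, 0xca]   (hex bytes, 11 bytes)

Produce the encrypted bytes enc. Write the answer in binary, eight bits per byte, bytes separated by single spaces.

01111100 01101101 11011100 00011000 01001111 11100011 01101010 10000110 00111011 10011011 01111101 11011000 01001010 11001000

The 11-byte key repeats, so the effective keystream is 9a 11 50 9b e9 61 73 77 7c 10 ca 9a 11 50.
byte 0: e6 XOR 9a = 7c
byte 1: 7c XOR 11 = 6d
byte 2: 8c XOR 50 = dc
byte 3: 83 XOR 9b = 18
byte 4: a6 XOR e9 = 4f
byte 5: 82 XOR 61 = e3
byte 6: 19 XOR 73 = 6a
byte 7: f1 XOR 77 = 86
byte 8: 47 XOR 7c = 3b
byte 9: 8b XOR 10 = 9b
byte 10: b7 XOR ca = 7d
byte 11: 42 XOR 9a = d8
byte 12: 5b XOR 11 = 4a
byte 13: 98 XOR 50 = c8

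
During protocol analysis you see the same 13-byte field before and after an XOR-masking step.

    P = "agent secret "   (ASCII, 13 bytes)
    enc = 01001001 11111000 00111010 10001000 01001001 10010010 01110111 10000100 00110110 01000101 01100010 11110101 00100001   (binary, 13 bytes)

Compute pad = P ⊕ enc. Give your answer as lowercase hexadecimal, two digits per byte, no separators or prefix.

289f5fe63db204e15537078101

Since enc = P ⊕ pad, XORing both sides with P gives pad = P ⊕ enc.
 97 xor  73 =  40
103 xor 248 = 159
101 xor  58 =  95
110 xor 136 = 230
116 xor  73 =  61
 32 xor 146 = 178
115 xor 119 =   4
101 xor 132 = 225
 99 xor  54 =  85
114 xor  69 =  55
101 xor  98 =   7
116 xor 245 = 129
 32 xor  33 =   1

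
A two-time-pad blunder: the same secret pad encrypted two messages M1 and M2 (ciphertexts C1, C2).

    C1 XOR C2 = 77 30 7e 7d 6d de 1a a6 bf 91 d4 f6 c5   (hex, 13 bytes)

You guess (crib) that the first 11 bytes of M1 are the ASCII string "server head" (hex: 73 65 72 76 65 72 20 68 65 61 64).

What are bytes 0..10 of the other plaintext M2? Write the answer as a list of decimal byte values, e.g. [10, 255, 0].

Since C1 ⊕ C2 = M1 ⊕ M2, XORing with the guessed M1 bytes yields the corresponding M2 bytes: M2 = (C1 ⊕ C2) ⊕ M1.
byte 0: 01110111 XOR 01110011 = 00000100
byte 1: 00110000 XOR 01100101 = 01010101
byte 2: 01111110 XOR 01110010 = 00001100
byte 3: 01111101 XOR 01110110 = 00001011
byte 4: 01101101 XOR 01100101 = 00001000
byte 5: 11011110 XOR 01110010 = 10101100
byte 6: 00011010 XOR 00100000 = 00111010
byte 7: 10100110 XOR 01101000 = 11001110
byte 8: 10111111 XOR 01100101 = 11011010
byte 9: 10010001 XOR 01100001 = 11110000
byte 10: 11010100 XOR 01100100 = 10110000

[4, 85, 12, 11, 8, 172, 58, 206, 218, 240, 176]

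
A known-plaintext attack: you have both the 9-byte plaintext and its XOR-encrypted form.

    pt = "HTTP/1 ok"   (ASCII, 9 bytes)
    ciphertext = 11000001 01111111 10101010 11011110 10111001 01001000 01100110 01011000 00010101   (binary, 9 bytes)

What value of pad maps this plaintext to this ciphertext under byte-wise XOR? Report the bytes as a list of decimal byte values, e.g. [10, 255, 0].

Since ciphertext = pt ⊕ pad, XORing both sides with pt gives pad = pt ⊕ ciphertext.
48 ⊕ c1 = 89
54 ⊕ 7f = 2b
54 ⊕ aa = fe
50 ⊕ de = 8e
2f ⊕ b9 = 96
31 ⊕ 48 = 79
20 ⊕ 66 = 46
6f ⊕ 58 = 37
6b ⊕ 15 = 7e

[137, 43, 254, 142, 150, 121, 70, 55, 126]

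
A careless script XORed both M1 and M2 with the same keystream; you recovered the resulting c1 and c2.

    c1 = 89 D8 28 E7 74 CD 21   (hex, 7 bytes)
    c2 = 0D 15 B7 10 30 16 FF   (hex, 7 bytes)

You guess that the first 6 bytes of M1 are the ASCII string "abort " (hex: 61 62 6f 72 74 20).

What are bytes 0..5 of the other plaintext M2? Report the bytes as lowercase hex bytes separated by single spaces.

e5 af f0 85 30 fb

First, c1 ⊕ c2 = (M1 ⊕ K) ⊕ (M2 ⊕ K) = M1 ⊕ M2, so the key drops out. Then M2 = (M1 ⊕ M2) ⊕ M1 over the first 6 bytes.
byte 0: (89 ⊕ 0d) ⊕ 61 = 84 ⊕ 61 = e5
byte 1: (d8 ⊕ 15) ⊕ 62 = cd ⊕ 62 = af
byte 2: (28 ⊕ b7) ⊕ 6f = 9f ⊕ 6f = f0
byte 3: (e7 ⊕ 10) ⊕ 72 = f7 ⊕ 72 = 85
byte 4: (74 ⊕ 30) ⊕ 74 = 44 ⊕ 74 = 30
byte 5: (cd ⊕ 16) ⊕ 20 = db ⊕ 20 = fb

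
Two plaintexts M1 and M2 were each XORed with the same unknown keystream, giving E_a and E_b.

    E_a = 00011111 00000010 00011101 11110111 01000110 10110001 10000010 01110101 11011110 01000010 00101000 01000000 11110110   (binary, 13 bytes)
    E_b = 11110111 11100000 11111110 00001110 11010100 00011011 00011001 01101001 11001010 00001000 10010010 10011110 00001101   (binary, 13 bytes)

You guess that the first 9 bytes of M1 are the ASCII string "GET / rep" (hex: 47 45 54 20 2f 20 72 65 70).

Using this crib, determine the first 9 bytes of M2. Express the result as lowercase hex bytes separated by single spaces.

First, E_a ⊕ E_b = (M1 ⊕ K) ⊕ (M2 ⊕ K) = M1 ⊕ M2, so the key drops out. Then M2 = (M1 ⊕ M2) ⊕ M1 over the first 9 bytes.
byte 0: (1f ^ f7) ^ 47 = e8 ^ 47 = af
byte 1: (02 ^ e0) ^ 45 = e2 ^ 45 = a7
byte 2: (1d ^ fe) ^ 54 = e3 ^ 54 = b7
byte 3: (f7 ^ 0e) ^ 20 = f9 ^ 20 = d9
byte 4: (46 ^ d4) ^ 2f = 92 ^ 2f = bd
byte 5: (b1 ^ 1b) ^ 20 = aa ^ 20 = 8a
byte 6: (82 ^ 19) ^ 72 = 9b ^ 72 = e9
byte 7: (75 ^ 69) ^ 65 = 1c ^ 65 = 79
byte 8: (de ^ ca) ^ 70 = 14 ^ 70 = 64

af a7 b7 d9 bd 8a e9 79 64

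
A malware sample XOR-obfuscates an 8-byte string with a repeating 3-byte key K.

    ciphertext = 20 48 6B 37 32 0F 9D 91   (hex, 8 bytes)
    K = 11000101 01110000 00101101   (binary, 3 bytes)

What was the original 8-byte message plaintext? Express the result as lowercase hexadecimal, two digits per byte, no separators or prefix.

e53846f2422258e1

The 3-byte key repeats, so the effective keystream is c5 70 2d c5 70 2d c5 70.
byte 0: 20 ⊕ c5 = e5
byte 1: 48 ⊕ 70 = 38
byte 2: 6b ⊕ 2d = 46
byte 3: 37 ⊕ c5 = f2
byte 4: 32 ⊕ 70 = 42
byte 5: 0f ⊕ 2d = 22
byte 6: 9d ⊕ c5 = 58
byte 7: 91 ⊕ 70 = e1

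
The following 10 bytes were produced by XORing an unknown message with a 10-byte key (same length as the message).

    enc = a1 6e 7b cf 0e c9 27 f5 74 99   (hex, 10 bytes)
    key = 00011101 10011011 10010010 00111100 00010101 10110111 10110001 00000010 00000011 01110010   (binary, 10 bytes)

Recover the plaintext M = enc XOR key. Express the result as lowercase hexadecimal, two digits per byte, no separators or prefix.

a1 ^ 1d = bc
6e ^ 9b = f5
7b ^ 92 = e9
cf ^ 3c = f3
0e ^ 15 = 1b
c9 ^ b7 = 7e
27 ^ b1 = 96
f5 ^ 02 = f7
74 ^ 03 = 77
99 ^ 72 = eb

bcf5e9f31b7e96f777eb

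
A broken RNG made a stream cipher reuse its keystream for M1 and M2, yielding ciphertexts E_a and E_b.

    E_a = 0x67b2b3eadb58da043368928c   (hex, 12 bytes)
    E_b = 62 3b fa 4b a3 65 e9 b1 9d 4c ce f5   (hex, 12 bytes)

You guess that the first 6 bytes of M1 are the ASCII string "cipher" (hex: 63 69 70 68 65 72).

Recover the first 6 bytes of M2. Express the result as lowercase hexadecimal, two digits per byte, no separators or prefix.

66e039c91d4f

First, E_a ⊕ E_b = (M1 ⊕ K) ⊕ (M2 ⊕ K) = M1 ⊕ M2, so the key drops out. Then M2 = (M1 ⊕ M2) ⊕ M1 over the first 6 bytes.
byte 0: (67 XOR 62) XOR 63 = 05 XOR 63 = 66
byte 1: (b2 XOR 3b) XOR 69 = 89 XOR 69 = e0
byte 2: (b3 XOR fa) XOR 70 = 49 XOR 70 = 39
byte 3: (ea XOR 4b) XOR 68 = a1 XOR 68 = c9
byte 4: (db XOR a3) XOR 65 = 78 XOR 65 = 1d
byte 5: (58 XOR 65) XOR 72 = 3d XOR 72 = 4f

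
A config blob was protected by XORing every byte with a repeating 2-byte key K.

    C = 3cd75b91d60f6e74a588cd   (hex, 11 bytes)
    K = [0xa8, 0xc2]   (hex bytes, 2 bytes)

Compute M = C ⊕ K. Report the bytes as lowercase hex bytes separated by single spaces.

The 2-byte key repeats, so the effective keystream is a8 c2 a8 c2 a8 c2 a8 c2 a8 c2 a8.
byte 0:  60 ⊕ 168 = 148
byte 1: 215 ⊕ 194 =  21
byte 2:  91 ⊕ 168 = 243
byte 3: 145 ⊕ 194 =  83
byte 4: 214 ⊕ 168 = 126
byte 5:  15 ⊕ 194 = 205
byte 6: 110 ⊕ 168 = 198
byte 7: 116 ⊕ 194 = 182
byte 8: 165 ⊕ 168 =  13
byte 9: 136 ⊕ 194 =  74
byte 10: 205 ⊕ 168 = 101

94 15 f3 53 7e cd c6 b6 0d 4a 65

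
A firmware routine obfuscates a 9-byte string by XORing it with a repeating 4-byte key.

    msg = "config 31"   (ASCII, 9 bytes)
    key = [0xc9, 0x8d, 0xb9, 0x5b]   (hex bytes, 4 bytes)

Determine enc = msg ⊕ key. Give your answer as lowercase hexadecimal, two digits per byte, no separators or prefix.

aae2d73da0ea9968f8

The 4-byte key repeats, so the effective keystream is c9 8d b9 5b c9 8d b9 5b c9.
byte 0: 63 ^ c9 = aa
byte 1: 6f ^ 8d = e2
byte 2: 6e ^ b9 = d7
byte 3: 66 ^ 5b = 3d
byte 4: 69 ^ c9 = a0
byte 5: 67 ^ 8d = ea
byte 6: 20 ^ b9 = 99
byte 7: 33 ^ 5b = 68
byte 8: 31 ^ c9 = f8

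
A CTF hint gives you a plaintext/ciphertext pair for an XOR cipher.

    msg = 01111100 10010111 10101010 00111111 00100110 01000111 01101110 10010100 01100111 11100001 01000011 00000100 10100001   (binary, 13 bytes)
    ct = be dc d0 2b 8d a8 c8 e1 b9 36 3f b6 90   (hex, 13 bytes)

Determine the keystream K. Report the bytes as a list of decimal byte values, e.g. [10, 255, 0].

Since ct = msg ⊕ K, XORing both sides with msg gives K = msg ⊕ ct.
byte 0: 01111100 ⊕ 10111110 = 11000010
byte 1: 10010111 ⊕ 11011100 = 01001011
byte 2: 10101010 ⊕ 11010000 = 01111010
byte 3: 00111111 ⊕ 00101011 = 00010100
byte 4: 00100110 ⊕ 10001101 = 10101011
byte 5: 01000111 ⊕ 10101000 = 11101111
byte 6: 01101110 ⊕ 11001000 = 10100110
byte 7: 10010100 ⊕ 11100001 = 01110101
byte 8: 01100111 ⊕ 10111001 = 11011110
byte 9: 11100001 ⊕ 00110110 = 11010111
byte 10: 01000011 ⊕ 00111111 = 01111100
byte 11: 00000100 ⊕ 10110110 = 10110010
byte 12: 10100001 ⊕ 10010000 = 00110001

[194, 75, 122, 20, 171, 239, 166, 117, 222, 215, 124, 178, 49]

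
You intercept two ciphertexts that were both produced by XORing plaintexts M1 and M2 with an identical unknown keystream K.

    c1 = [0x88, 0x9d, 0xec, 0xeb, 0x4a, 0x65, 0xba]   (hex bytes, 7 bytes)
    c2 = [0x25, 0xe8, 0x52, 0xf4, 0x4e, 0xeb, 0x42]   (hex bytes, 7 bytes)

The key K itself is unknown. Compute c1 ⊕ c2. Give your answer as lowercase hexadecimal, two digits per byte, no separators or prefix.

ad75be1f048ef8

c1 ⊕ c2 = (M1 ⊕ K) ⊕ (M2 ⊕ K) = M1 ⊕ M2 — the shared key cancels under XOR.
10001000 XOR 00100101 = 10101101
10011101 XOR 11101000 = 01110101
11101100 XOR 01010010 = 10111110
11101011 XOR 11110100 = 00011111
01001010 XOR 01001110 = 00000100
01100101 XOR 11101011 = 10001110
10111010 XOR 01000010 = 11111000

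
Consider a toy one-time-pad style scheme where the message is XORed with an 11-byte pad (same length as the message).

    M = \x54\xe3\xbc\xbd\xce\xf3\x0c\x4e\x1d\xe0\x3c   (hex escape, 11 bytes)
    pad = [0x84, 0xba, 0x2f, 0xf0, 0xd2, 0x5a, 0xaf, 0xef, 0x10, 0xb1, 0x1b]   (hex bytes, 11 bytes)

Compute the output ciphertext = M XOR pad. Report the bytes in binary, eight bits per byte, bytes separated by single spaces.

byte 0: 54 xor 84 = d0
byte 1: e3 xor ba = 59
byte 2: bc xor 2f = 93
byte 3: bd xor f0 = 4d
byte 4: ce xor d2 = 1c
byte 5: f3 xor 5a = a9
byte 6: 0c xor af = a3
byte 7: 4e xor ef = a1
byte 8: 1d xor 10 = 0d
byte 9: e0 xor b1 = 51
byte 10: 3c xor 1b = 27

11010000 01011001 10010011 01001101 00011100 10101001 10100011 10100001 00001101 01010001 00100111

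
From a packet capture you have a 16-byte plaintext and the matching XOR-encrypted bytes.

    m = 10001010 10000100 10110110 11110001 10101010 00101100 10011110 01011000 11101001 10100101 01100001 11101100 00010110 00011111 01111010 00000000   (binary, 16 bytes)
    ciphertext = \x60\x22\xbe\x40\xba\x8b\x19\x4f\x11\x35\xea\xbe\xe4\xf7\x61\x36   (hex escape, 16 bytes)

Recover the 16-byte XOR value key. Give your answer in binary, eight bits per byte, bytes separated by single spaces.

Since ciphertext = m ⊕ key, XORing both sides with m gives key = m ⊕ ciphertext.
8a ⊕ 60 = ea
84 ⊕ 22 = a6
b6 ⊕ be = 08
f1 ⊕ 40 = b1
aa ⊕ ba = 10
2c ⊕ 8b = a7
9e ⊕ 19 = 87
58 ⊕ 4f = 17
e9 ⊕ 11 = f8
a5 ⊕ 35 = 90
61 ⊕ ea = 8b
ec ⊕ be = 52
16 ⊕ e4 = f2
1f ⊕ f7 = e8
7a ⊕ 61 = 1b
00 ⊕ 36 = 36

11101010 10100110 00001000 10110001 00010000 10100111 10000111 00010111 11111000 10010000 10001011 01010010 11110010 11101000 00011011 00110110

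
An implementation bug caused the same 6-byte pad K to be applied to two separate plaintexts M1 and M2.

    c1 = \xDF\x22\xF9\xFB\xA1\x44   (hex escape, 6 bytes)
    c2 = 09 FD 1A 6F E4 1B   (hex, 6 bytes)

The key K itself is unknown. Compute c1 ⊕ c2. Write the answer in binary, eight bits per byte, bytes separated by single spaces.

11010110 11011111 11100011 10010100 01000101 01011111

c1 ⊕ c2 = (M1 ⊕ K) ⊕ (M2 ⊕ K) = M1 ⊕ M2 — the shared key cancels under XOR.
byte 0: df XOR 09 = d6
byte 1: 22 XOR fd = df
byte 2: f9 XOR 1a = e3
byte 3: fb XOR 6f = 94
byte 4: a1 XOR e4 = 45
byte 5: 44 XOR 1b = 5f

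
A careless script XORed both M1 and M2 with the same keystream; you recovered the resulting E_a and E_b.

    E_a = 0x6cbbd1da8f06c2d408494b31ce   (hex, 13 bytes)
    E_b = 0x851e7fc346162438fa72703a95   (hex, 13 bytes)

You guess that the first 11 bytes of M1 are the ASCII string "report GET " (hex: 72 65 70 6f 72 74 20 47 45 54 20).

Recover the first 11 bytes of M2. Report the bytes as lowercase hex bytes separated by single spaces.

First, E_a ⊕ E_b = (M1 ⊕ K) ⊕ (M2 ⊕ K) = M1 ⊕ M2, so the key drops out. Then M2 = (M1 ⊕ M2) ⊕ M1 over the first 11 bytes.
byte 0: (6c XOR 85) XOR 72 = e9 XOR 72 = 9b
byte 1: (bb XOR 1e) XOR 65 = a5 XOR 65 = c0
byte 2: (d1 XOR 7f) XOR 70 = ae XOR 70 = de
byte 3: (da XOR c3) XOR 6f = 19 XOR 6f = 76
byte 4: (8f XOR 46) XOR 72 = c9 XOR 72 = bb
byte 5: (06 XOR 16) XOR 74 = 10 XOR 74 = 64
byte 6: (c2 XOR 24) XOR 20 = e6 XOR 20 = c6
byte 7: (d4 XOR 38) XOR 47 = ec XOR 47 = ab
byte 8: (08 XOR fa) XOR 45 = f2 XOR 45 = b7
byte 9: (49 XOR 72) XOR 54 = 3b XOR 54 = 6f
byte 10: (4b XOR 70) XOR 20 = 3b XOR 20 = 1b

9b c0 de 76 bb 64 c6 ab b7 6f 1b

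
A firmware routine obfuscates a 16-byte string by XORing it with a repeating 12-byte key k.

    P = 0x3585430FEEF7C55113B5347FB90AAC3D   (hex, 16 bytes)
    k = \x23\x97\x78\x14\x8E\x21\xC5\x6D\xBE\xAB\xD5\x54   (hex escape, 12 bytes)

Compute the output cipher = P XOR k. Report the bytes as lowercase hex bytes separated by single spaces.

The 12-byte key repeats, so the effective keystream is 23 97 78 14 8e 21 c5 6d be ab d5 54 23 97 78 14.
byte 0:  53 ⊕  35 =  22
byte 1: 133 ⊕ 151 =  18
byte 2:  67 ⊕ 120 =  59
byte 3:  15 ⊕  20 =  27
byte 4: 238 ⊕ 142 =  96
byte 5: 247 ⊕  33 = 214
byte 6: 197 ⊕ 197 =   0
byte 7:  81 ⊕ 109 =  60
byte 8:  19 ⊕ 190 = 173
byte 9: 181 ⊕ 171 =  30
byte 10:  52 ⊕ 213 = 225
byte 11: 127 ⊕  84 =  43
byte 12: 185 ⊕  35 = 154
byte 13:  10 ⊕ 151 = 157
byte 14: 172 ⊕ 120 = 212
byte 15:  61 ⊕  20 =  41

16 12 3b 1b 60 d6 00 3c ad 1e e1 2b 9a 9d d4 29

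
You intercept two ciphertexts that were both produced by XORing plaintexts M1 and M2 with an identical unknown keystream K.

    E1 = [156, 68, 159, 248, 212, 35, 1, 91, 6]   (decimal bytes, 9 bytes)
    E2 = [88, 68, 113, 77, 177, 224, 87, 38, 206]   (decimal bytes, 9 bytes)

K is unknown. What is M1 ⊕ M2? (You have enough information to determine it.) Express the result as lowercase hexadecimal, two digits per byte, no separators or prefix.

c400eeb565c3567dc8

E1 ⊕ E2 = (M1 ⊕ K) ⊕ (M2 ⊕ K) = M1 ⊕ M2 — the shared key cancels under XOR.
9c ^ 58 = c4
44 ^ 44 = 00
9f ^ 71 = ee
f8 ^ 4d = b5
d4 ^ b1 = 65
23 ^ e0 = c3
01 ^ 57 = 56
5b ^ 26 = 7d
06 ^ ce = c8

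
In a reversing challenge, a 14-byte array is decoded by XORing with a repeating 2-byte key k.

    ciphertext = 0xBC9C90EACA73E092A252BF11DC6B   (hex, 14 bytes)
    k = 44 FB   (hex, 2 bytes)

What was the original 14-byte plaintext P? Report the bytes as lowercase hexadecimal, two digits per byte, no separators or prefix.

f867d4118e88a469e6a9fbea9890

The 2-byte key repeats, so the effective keystream is 44 fb 44 fb 44 fb 44 fb 44 fb 44 fb 44 fb.
byte 0: 188 xor  68 = 248
byte 1: 156 xor 251 = 103
byte 2: 144 xor  68 = 212
byte 3: 234 xor 251 =  17
byte 4: 202 xor  68 = 142
byte 5: 115 xor 251 = 136
byte 6: 224 xor  68 = 164
byte 7: 146 xor 251 = 105
byte 8: 162 xor  68 = 230
byte 9:  82 xor 251 = 169
byte 10: 191 xor  68 = 251
byte 11:  17 xor 251 = 234
byte 12: 220 xor  68 = 152
byte 13: 107 xor 251 = 144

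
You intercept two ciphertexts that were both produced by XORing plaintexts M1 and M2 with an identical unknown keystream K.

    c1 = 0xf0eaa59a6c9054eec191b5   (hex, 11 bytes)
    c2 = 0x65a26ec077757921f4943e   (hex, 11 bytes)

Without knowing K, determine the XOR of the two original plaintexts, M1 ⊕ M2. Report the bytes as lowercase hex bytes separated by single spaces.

95 48 cb 5a 1b e5 2d cf 35 05 8b

c1 ⊕ c2 = (M1 ⊕ K) ⊕ (M2 ⊕ K) = M1 ⊕ M2 — the shared key cancels under XOR.
byte 0: f0 xor 65 = 95
byte 1: ea xor a2 = 48
byte 2: a5 xor 6e = cb
byte 3: 9a xor c0 = 5a
byte 4: 6c xor 77 = 1b
byte 5: 90 xor 75 = e5
byte 6: 54 xor 79 = 2d
byte 7: ee xor 21 = cf
byte 8: c1 xor f4 = 35
byte 9: 91 xor 94 = 05
byte 10: b5 xor 3e = 8b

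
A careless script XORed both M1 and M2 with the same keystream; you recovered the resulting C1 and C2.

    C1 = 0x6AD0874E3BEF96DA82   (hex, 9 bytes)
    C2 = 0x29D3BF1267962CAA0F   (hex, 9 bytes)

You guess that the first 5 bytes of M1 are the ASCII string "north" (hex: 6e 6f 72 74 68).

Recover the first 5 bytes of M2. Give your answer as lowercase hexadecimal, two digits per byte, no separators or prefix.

2d6c4a2834

First, C1 ⊕ C2 = (M1 ⊕ K) ⊕ (M2 ⊕ K) = M1 ⊕ M2, so the key drops out. Then M2 = (M1 ⊕ M2) ⊕ M1 over the first 5 bytes.
byte 0: (6a XOR 29) XOR 6e = 43 XOR 6e = 2d
byte 1: (d0 XOR d3) XOR 6f = 03 XOR 6f = 6c
byte 2: (87 XOR bf) XOR 72 = 38 XOR 72 = 4a
byte 3: (4e XOR 12) XOR 74 = 5c XOR 74 = 28
byte 4: (3b XOR 67) XOR 68 = 5c XOR 68 = 34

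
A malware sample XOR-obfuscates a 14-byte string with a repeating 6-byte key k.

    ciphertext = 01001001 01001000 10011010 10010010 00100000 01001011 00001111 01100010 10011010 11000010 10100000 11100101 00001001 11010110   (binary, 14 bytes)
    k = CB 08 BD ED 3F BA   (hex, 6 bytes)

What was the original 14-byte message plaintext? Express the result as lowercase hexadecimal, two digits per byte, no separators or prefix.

The 6-byte key repeats, so the effective keystream is cb 08 bd ed 3f ba cb 08 bd ed 3f ba cb 08.
byte 0: 49 XOR cb = 82
byte 1: 48 XOR 08 = 40
byte 2: 9a XOR bd = 27
byte 3: 92 XOR ed = 7f
byte 4: 20 XOR 3f = 1f
byte 5: 4b XOR ba = f1
byte 6: 0f XOR cb = c4
byte 7: 62 XOR 08 = 6a
byte 8: 9a XOR bd = 27
byte 9: c2 XOR ed = 2f
byte 10: a0 XOR 3f = 9f
byte 11: e5 XOR ba = 5f
byte 12: 09 XOR cb = c2
byte 13: d6 XOR 08 = de

8240277f1ff1c46a272f9f5fc2de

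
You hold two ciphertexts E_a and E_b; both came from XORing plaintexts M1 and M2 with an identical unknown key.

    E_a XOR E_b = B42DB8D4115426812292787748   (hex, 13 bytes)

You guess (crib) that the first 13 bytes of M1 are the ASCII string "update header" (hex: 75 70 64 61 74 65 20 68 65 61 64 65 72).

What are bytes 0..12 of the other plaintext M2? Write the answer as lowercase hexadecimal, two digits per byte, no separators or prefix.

Since E_a ⊕ E_b = M1 ⊕ M2, XORing with the guessed M1 bytes yields the corresponding M2 bytes: M2 = (E_a ⊕ E_b) ⊕ M1.
byte 0: 10110100 xor 01110101 = 11000001
byte 1: 00101101 xor 01110000 = 01011101
byte 2: 10111000 xor 01100100 = 11011100
byte 3: 11010100 xor 01100001 = 10110101
byte 4: 00010001 xor 01110100 = 01100101
byte 5: 01010100 xor 01100101 = 00110001
byte 6: 00100110 xor 00100000 = 00000110
byte 7: 10000001 xor 01101000 = 11101001
byte 8: 00100010 xor 01100101 = 01000111
byte 9: 10010010 xor 01100001 = 11110011
byte 10: 01111000 xor 01100100 = 00011100
byte 11: 01110111 xor 01100101 = 00010010
byte 12: 01001000 xor 01110010 = 00111010

c15ddcb5653106e947f31c123a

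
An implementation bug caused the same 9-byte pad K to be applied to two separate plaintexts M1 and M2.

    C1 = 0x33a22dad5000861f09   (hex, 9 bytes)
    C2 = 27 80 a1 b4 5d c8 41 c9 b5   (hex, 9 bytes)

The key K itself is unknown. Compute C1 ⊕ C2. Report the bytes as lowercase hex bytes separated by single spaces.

14 22 8c 19 0d c8 c7 d6 bc

C1 ⊕ C2 = (M1 ⊕ K) ⊕ (M2 ⊕ K) = M1 ⊕ M2 — the shared key cancels under XOR.
33 ⊕ 27 = 14
a2 ⊕ 80 = 22
2d ⊕ a1 = 8c
ad ⊕ b4 = 19
50 ⊕ 5d = 0d
00 ⊕ c8 = c8
86 ⊕ 41 = c7
1f ⊕ c9 = d6
09 ⊕ b5 = bc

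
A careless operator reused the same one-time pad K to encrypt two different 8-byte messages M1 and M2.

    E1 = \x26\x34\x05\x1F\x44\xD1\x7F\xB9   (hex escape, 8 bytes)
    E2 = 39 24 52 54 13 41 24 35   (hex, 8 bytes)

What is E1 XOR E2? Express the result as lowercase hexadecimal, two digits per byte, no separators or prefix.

E1 ⊕ E2 = (M1 ⊕ K) ⊕ (M2 ⊕ K) = M1 ⊕ M2 — the shared key cancels under XOR.
26 XOR 39 = 1f
34 XOR 24 = 10
05 XOR 52 = 57
1f XOR 54 = 4b
44 XOR 13 = 57
d1 XOR 41 = 90
7f XOR 24 = 5b
b9 XOR 35 = 8c

1f10574b57905b8c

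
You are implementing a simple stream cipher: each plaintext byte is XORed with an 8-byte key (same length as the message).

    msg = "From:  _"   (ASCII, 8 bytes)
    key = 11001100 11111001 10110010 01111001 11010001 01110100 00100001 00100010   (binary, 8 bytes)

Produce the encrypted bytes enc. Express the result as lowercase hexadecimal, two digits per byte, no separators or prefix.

8a8bdd14eb54017d

46 xor cc = 8a
72 xor f9 = 8b
6f xor b2 = dd
6d xor 79 = 14
3a xor d1 = eb
20 xor 74 = 54
20 xor 21 = 01
5f xor 22 = 7d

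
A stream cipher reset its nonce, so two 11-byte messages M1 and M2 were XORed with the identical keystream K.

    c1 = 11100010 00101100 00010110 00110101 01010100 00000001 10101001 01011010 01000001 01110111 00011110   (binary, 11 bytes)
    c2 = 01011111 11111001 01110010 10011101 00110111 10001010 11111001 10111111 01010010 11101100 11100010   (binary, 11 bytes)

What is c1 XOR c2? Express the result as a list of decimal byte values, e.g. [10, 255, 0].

c1 ⊕ c2 = (M1 ⊕ K) ⊕ (M2 ⊕ K) = M1 ⊕ M2 — the shared key cancels under XOR.
e2 ⊕ 5f = bd
2c ⊕ f9 = d5
16 ⊕ 72 = 64
35 ⊕ 9d = a8
54 ⊕ 37 = 63
01 ⊕ 8a = 8b
a9 ⊕ f9 = 50
5a ⊕ bf = e5
41 ⊕ 52 = 13
77 ⊕ ec = 9b
1e ⊕ e2 = fc

[189, 213, 100, 168, 99, 139, 80, 229, 19, 155, 252]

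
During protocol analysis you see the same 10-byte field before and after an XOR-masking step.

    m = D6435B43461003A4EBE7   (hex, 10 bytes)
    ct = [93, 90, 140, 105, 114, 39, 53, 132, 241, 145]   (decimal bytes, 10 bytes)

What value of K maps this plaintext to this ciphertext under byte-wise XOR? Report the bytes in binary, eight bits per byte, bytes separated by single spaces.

Since ct = m ⊕ K, XORing both sides with m gives K = m ⊕ ct.
byte 0: 214 ^  93 = 139
byte 1:  67 ^  90 =  25
byte 2:  91 ^ 140 = 215
byte 3:  67 ^ 105 =  42
byte 4:  70 ^ 114 =  52
byte 5:  16 ^  39 =  55
byte 6:   3 ^  53 =  54
byte 7: 164 ^ 132 =  32
byte 8: 235 ^ 241 =  26
byte 9: 231 ^ 145 = 118

10001011 00011001 11010111 00101010 00110100 00110111 00110110 00100000 00011010 01110110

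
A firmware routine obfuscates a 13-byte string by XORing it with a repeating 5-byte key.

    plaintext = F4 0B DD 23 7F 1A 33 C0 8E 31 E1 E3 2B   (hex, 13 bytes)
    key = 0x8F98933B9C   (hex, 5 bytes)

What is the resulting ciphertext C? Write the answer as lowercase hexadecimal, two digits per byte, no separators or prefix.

The 5-byte key repeats, so the effective keystream is 8f 98 93 3b 9c 8f 98 93 3b 9c 8f 98 93.
byte 0: 11110100 ^ 10001111 = 01111011
byte 1: 00001011 ^ 10011000 = 10010011
byte 2: 11011101 ^ 10010011 = 01001110
byte 3: 00100011 ^ 00111011 = 00011000
byte 4: 01111111 ^ 10011100 = 11100011
byte 5: 00011010 ^ 10001111 = 10010101
byte 6: 00110011 ^ 10011000 = 10101011
byte 7: 11000000 ^ 10010011 = 01010011
byte 8: 10001110 ^ 00111011 = 10110101
byte 9: 00110001 ^ 10011100 = 10101101
byte 10: 11100001 ^ 10001111 = 01101110
byte 11: 11100011 ^ 10011000 = 01111011
byte 12: 00101011 ^ 10010011 = 10111000

7b934e18e395ab53b5ad6e7bb8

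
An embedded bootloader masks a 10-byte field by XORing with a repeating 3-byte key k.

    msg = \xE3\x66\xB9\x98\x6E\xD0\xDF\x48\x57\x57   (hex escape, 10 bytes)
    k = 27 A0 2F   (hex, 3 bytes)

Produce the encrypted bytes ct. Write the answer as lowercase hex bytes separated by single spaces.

The 3-byte key repeats, so the effective keystream is 27 a0 2f 27 a0 2f 27 a0 2f 27.
byte 0: 11100011 xor 00100111 = 11000100
byte 1: 01100110 xor 10100000 = 11000110
byte 2: 10111001 xor 00101111 = 10010110
byte 3: 10011000 xor 00100111 = 10111111
byte 4: 01101110 xor 10100000 = 11001110
byte 5: 11010000 xor 00101111 = 11111111
byte 6: 11011111 xor 00100111 = 11111000
byte 7: 01001000 xor 10100000 = 11101000
byte 8: 01010111 xor 00101111 = 01111000
byte 9: 01010111 xor 00100111 = 01110000

c4 c6 96 bf ce ff f8 e8 78 70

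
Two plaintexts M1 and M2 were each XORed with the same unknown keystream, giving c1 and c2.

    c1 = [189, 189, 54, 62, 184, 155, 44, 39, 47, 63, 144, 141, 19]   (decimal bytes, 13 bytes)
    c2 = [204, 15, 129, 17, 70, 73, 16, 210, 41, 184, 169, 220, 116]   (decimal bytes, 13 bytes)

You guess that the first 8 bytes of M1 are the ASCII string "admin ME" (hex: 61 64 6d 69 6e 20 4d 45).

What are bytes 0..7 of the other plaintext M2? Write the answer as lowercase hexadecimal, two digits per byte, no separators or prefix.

10d6da4690f271b0

First, c1 ⊕ c2 = (M1 ⊕ K) ⊕ (M2 ⊕ K) = M1 ⊕ M2, so the key drops out. Then M2 = (M1 ⊕ M2) ⊕ M1 over the first 8 bytes.
byte 0: (bd xor cc) xor 61 = 71 xor 61 = 10
byte 1: (bd xor 0f) xor 64 = b2 xor 64 = d6
byte 2: (36 xor 81) xor 6d = b7 xor 6d = da
byte 3: (3e xor 11) xor 69 = 2f xor 69 = 46
byte 4: (b8 xor 46) xor 6e = fe xor 6e = 90
byte 5: (9b xor 49) xor 20 = d2 xor 20 = f2
byte 6: (2c xor 10) xor 4d = 3c xor 4d = 71
byte 7: (27 xor d2) xor 45 = f5 xor 45 = b0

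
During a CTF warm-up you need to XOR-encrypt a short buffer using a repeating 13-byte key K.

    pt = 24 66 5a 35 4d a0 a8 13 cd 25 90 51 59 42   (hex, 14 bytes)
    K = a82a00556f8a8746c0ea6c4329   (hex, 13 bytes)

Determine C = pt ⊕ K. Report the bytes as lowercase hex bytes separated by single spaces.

The 13-byte key repeats, so the effective keystream is a8 2a 00 55 6f 8a 87 46 c0 ea 6c 43 29 a8.
byte 0: 24 xor a8 = 8c
byte 1: 66 xor 2a = 4c
byte 2: 5a xor 00 = 5a
byte 3: 35 xor 55 = 60
byte 4: 4d xor 6f = 22
byte 5: a0 xor 8a = 2a
byte 6: a8 xor 87 = 2f
byte 7: 13 xor 46 = 55
byte 8: cd xor c0 = 0d
byte 9: 25 xor ea = cf
byte 10: 90 xor 6c = fc
byte 11: 51 xor 43 = 12
byte 12: 59 xor 29 = 70
byte 13: 42 xor a8 = ea

8c 4c 5a 60 22 2a 2f 55 0d cf fc 12 70 ea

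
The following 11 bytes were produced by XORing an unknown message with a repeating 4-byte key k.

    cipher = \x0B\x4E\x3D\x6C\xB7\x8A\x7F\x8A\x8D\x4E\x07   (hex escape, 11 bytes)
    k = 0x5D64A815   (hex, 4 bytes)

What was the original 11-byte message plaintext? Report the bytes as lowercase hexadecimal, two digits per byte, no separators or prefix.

The 4-byte key repeats, so the effective keystream is 5d 64 a8 15 5d 64 a8 15 5d 64 a8.
byte 0: 0b ⊕ 5d = 56
byte 1: 4e ⊕ 64 = 2a
byte 2: 3d ⊕ a8 = 95
byte 3: 6c ⊕ 15 = 79
byte 4: b7 ⊕ 5d = ea
byte 5: 8a ⊕ 64 = ee
byte 6: 7f ⊕ a8 = d7
byte 7: 8a ⊕ 15 = 9f
byte 8: 8d ⊕ 5d = d0
byte 9: 4e ⊕ 64 = 2a
byte 10: 07 ⊕ a8 = af

562a9579eaeed79fd02aaf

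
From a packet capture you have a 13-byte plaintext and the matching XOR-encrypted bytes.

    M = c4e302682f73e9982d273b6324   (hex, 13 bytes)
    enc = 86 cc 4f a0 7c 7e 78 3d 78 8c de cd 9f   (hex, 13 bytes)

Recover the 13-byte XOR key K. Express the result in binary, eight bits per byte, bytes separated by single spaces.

Since enc = M ⊕ K, XORing both sides with M gives K = M ⊕ enc.
byte 0: 11000100 ^ 10000110 = 01000010
byte 1: 11100011 ^ 11001100 = 00101111
byte 2: 00000010 ^ 01001111 = 01001101
byte 3: 01101000 ^ 10100000 = 11001000
byte 4: 00101111 ^ 01111100 = 01010011
byte 5: 01110011 ^ 01111110 = 00001101
byte 6: 11101001 ^ 01111000 = 10010001
byte 7: 10011000 ^ 00111101 = 10100101
byte 8: 00101101 ^ 01111000 = 01010101
byte 9: 00100111 ^ 10001100 = 10101011
byte 10: 00111011 ^ 11011110 = 11100101
byte 11: 01100011 ^ 11001101 = 10101110
byte 12: 00100100 ^ 10011111 = 10111011

01000010 00101111 01001101 11001000 01010011 00001101 10010001 10100101 01010101 10101011 11100101 10101110 10111011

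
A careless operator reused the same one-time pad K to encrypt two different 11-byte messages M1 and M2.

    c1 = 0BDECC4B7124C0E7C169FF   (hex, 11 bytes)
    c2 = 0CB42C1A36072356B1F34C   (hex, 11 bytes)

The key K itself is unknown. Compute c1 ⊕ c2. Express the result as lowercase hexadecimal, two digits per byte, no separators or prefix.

076ae0514723e3b1709ab3

c1 ⊕ c2 = (M1 ⊕ K) ⊕ (M2 ⊕ K) = M1 ⊕ M2 — the shared key cancels under XOR.
byte 0: 0b ⊕ 0c = 07
byte 1: de ⊕ b4 = 6a
byte 2: cc ⊕ 2c = e0
byte 3: 4b ⊕ 1a = 51
byte 4: 71 ⊕ 36 = 47
byte 5: 24 ⊕ 07 = 23
byte 6: c0 ⊕ 23 = e3
byte 7: e7 ⊕ 56 = b1
byte 8: c1 ⊕ b1 = 70
byte 9: 69 ⊕ f3 = 9a
byte 10: ff ⊕ 4c = b3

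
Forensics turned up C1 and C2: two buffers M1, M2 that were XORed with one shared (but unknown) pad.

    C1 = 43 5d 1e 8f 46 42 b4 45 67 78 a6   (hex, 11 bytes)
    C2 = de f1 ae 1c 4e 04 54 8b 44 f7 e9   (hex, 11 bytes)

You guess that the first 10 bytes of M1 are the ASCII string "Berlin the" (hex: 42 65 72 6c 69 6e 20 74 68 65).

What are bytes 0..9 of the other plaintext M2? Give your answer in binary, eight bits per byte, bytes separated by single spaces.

First, C1 ⊕ C2 = (M1 ⊕ K) ⊕ (M2 ⊕ K) = M1 ⊕ M2, so the key drops out. Then M2 = (M1 ⊕ M2) ⊕ M1 over the first 10 bytes.
byte 0: (43 XOR de) XOR 42 = 9d XOR 42 = df
byte 1: (5d XOR f1) XOR 65 = ac XOR 65 = c9
byte 2: (1e XOR ae) XOR 72 = b0 XOR 72 = c2
byte 3: (8f XOR 1c) XOR 6c = 93 XOR 6c = ff
byte 4: (46 XOR 4e) XOR 69 = 08 XOR 69 = 61
byte 5: (42 XOR 04) XOR 6e = 46 XOR 6e = 28
byte 6: (b4 XOR 54) XOR 20 = e0 XOR 20 = c0
byte 7: (45 XOR 8b) XOR 74 = ce XOR 74 = ba
byte 8: (67 XOR 44) XOR 68 = 23 XOR 68 = 4b
byte 9: (78 XOR f7) XOR 65 = 8f XOR 65 = ea

11011111 11001001 11000010 11111111 01100001 00101000 11000000 10111010 01001011 11101010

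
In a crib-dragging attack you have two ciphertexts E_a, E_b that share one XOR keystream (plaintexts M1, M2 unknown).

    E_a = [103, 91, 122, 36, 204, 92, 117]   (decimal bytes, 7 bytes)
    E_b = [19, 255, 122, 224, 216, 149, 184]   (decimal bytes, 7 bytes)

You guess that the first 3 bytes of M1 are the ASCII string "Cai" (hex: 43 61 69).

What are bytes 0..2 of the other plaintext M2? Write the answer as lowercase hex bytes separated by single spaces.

First, E_a ⊕ E_b = (M1 ⊕ K) ⊕ (M2 ⊕ K) = M1 ⊕ M2, so the key drops out. Then M2 = (M1 ⊕ M2) ⊕ M1 over the first 3 bytes.
byte 0: (67 ^ 13) ^ 43 = 74 ^ 43 = 37
byte 1: (5b ^ ff) ^ 61 = a4 ^ 61 = c5
byte 2: (7a ^ 7a) ^ 69 = 00 ^ 69 = 69

37 c5 69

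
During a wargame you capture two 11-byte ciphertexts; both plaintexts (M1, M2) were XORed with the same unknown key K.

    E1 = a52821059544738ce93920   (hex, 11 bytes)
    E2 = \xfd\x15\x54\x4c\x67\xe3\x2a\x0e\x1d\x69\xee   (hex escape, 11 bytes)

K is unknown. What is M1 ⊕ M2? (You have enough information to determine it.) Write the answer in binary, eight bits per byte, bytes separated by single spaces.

E1 ⊕ E2 = (M1 ⊕ K) ⊕ (M2 ⊕ K) = M1 ⊕ M2 — the shared key cancels under XOR.
byte 0: a5 XOR fd = 58
byte 1: 28 XOR 15 = 3d
byte 2: 21 XOR 54 = 75
byte 3: 05 XOR 4c = 49
byte 4: 95 XOR 67 = f2
byte 5: 44 XOR e3 = a7
byte 6: 73 XOR 2a = 59
byte 7: 8c XOR 0e = 82
byte 8: e9 XOR 1d = f4
byte 9: 39 XOR 69 = 50
byte 10: 20 XOR ee = ce

01011000 00111101 01110101 01001001 11110010 10100111 01011001 10000010 11110100 01010000 11001110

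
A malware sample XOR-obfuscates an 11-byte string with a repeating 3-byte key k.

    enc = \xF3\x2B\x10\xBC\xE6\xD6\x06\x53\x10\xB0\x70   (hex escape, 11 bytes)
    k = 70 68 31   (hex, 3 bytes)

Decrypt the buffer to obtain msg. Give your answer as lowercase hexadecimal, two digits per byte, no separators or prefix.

The 3-byte key repeats, so the effective keystream is 70 68 31 70 68 31 70 68 31 70 68.
byte 0: 11110011 XOR 01110000 = 10000011
byte 1: 00101011 XOR 01101000 = 01000011
byte 2: 00010000 XOR 00110001 = 00100001
byte 3: 10111100 XOR 01110000 = 11001100
byte 4: 11100110 XOR 01101000 = 10001110
byte 5: 11010110 XOR 00110001 = 11100111
byte 6: 00000110 XOR 01110000 = 01110110
byte 7: 01010011 XOR 01101000 = 00111011
byte 8: 00010000 XOR 00110001 = 00100001
byte 9: 10110000 XOR 01110000 = 11000000
byte 10: 01110000 XOR 01101000 = 00011000

834321cc8ee7763b21c018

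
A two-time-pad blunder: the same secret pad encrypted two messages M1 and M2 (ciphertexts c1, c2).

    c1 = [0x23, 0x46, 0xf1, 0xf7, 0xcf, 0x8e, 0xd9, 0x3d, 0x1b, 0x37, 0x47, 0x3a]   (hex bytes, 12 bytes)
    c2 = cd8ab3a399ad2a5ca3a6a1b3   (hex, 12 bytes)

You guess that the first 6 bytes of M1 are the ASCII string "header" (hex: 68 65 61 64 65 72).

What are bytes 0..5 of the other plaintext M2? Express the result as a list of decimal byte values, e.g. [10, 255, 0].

[134, 169, 35, 48, 51, 81]

First, c1 ⊕ c2 = (M1 ⊕ K) ⊕ (M2 ⊕ K) = M1 ⊕ M2, so the key drops out. Then M2 = (M1 ⊕ M2) ⊕ M1 over the first 6 bytes.
byte 0: (23 ^ cd) ^ 68 = ee ^ 68 = 86
byte 1: (46 ^ 8a) ^ 65 = cc ^ 65 = a9
byte 2: (f1 ^ b3) ^ 61 = 42 ^ 61 = 23
byte 3: (f7 ^ a3) ^ 64 = 54 ^ 64 = 30
byte 4: (cf ^ 99) ^ 65 = 56 ^ 65 = 33
byte 5: (8e ^ ad) ^ 72 = 23 ^ 72 = 51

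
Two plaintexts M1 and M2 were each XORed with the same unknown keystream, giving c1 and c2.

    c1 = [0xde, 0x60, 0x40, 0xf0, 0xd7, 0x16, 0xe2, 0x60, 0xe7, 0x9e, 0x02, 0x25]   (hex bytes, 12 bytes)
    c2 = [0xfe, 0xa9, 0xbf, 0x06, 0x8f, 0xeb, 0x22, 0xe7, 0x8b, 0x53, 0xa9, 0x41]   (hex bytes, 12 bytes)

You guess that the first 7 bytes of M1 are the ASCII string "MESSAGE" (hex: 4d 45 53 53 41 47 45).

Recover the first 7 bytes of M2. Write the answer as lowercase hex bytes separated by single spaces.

6d 8c ac a5 19 ba 85

First, c1 ⊕ c2 = (M1 ⊕ K) ⊕ (M2 ⊕ K) = M1 ⊕ M2, so the key drops out. Then M2 = (M1 ⊕ M2) ⊕ M1 over the first 7 bytes.
byte 0: (de ^ fe) ^ 4d = 20 ^ 4d = 6d
byte 1: (60 ^ a9) ^ 45 = c9 ^ 45 = 8c
byte 2: (40 ^ bf) ^ 53 = ff ^ 53 = ac
byte 3: (f0 ^ 06) ^ 53 = f6 ^ 53 = a5
byte 4: (d7 ^ 8f) ^ 41 = 58 ^ 41 = 19
byte 5: (16 ^ eb) ^ 47 = fd ^ 47 = ba
byte 6: (e2 ^ 22) ^ 45 = c0 ^ 45 = 85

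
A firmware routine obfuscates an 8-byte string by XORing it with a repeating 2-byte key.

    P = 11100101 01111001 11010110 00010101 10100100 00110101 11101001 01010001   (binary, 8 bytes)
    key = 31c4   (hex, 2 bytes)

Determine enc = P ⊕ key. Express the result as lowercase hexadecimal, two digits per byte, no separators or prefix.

d4bde7d195f1d895

The 2-byte key repeats, so the effective keystream is 31 c4 31 c4 31 c4 31 c4.
byte 0: e5 xor 31 = d4
byte 1: 79 xor c4 = bd
byte 2: d6 xor 31 = e7
byte 3: 15 xor c4 = d1
byte 4: a4 xor 31 = 95
byte 5: 35 xor c4 = f1
byte 6: e9 xor 31 = d8
byte 7: 51 xor c4 = 95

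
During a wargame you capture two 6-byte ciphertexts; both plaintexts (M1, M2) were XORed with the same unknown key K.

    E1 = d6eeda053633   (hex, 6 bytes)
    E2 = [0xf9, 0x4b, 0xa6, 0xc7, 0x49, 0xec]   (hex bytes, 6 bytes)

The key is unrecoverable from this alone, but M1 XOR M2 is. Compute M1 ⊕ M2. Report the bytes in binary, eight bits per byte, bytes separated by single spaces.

00101111 10100101 01111100 11000010 01111111 11011111

E1 ⊕ E2 = (M1 ⊕ K) ⊕ (M2 ⊕ K) = M1 ⊕ M2 — the shared key cancels under XOR.
d6 XOR f9 = 2f
ee XOR 4b = a5
da XOR a6 = 7c
05 XOR c7 = c2
36 XOR 49 = 7f
33 XOR ec = df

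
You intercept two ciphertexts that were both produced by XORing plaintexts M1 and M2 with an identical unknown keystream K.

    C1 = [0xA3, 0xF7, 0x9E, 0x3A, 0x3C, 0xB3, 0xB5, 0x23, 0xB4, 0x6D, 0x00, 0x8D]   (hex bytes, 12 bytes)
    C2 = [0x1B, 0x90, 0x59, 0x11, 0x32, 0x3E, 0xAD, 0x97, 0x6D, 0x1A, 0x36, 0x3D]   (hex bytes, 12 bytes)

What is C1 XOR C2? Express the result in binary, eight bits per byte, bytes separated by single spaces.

C1 ⊕ C2 = (M1 ⊕ K) ⊕ (M2 ⊕ K) = M1 ⊕ M2 — the shared key cancels under XOR.
10100011 ^ 00011011 = 10111000
11110111 ^ 10010000 = 01100111
10011110 ^ 01011001 = 11000111
00111010 ^ 00010001 = 00101011
00111100 ^ 00110010 = 00001110
10110011 ^ 00111110 = 10001101
10110101 ^ 10101101 = 00011000
00100011 ^ 10010111 = 10110100
10110100 ^ 01101101 = 11011001
01101101 ^ 00011010 = 01110111
00000000 ^ 00110110 = 00110110
10001101 ^ 00111101 = 10110000

10111000 01100111 11000111 00101011 00001110 10001101 00011000 10110100 11011001 01110111 00110110 10110000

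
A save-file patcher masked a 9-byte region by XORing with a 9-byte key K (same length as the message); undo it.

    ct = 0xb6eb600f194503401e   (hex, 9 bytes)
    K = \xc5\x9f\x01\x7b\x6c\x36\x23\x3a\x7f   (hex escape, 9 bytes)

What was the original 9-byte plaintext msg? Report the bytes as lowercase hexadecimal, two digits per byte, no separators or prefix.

byte 0: b6 ⊕ c5 = 73
byte 1: eb ⊕ 9f = 74
byte 2: 60 ⊕ 01 = 61
byte 3: 0f ⊕ 7b = 74
byte 4: 19 ⊕ 6c = 75
byte 5: 45 ⊕ 36 = 73
byte 6: 03 ⊕ 23 = 20
byte 7: 40 ⊕ 3a = 7a
byte 8: 1e ⊕ 7f = 61

737461747573207a61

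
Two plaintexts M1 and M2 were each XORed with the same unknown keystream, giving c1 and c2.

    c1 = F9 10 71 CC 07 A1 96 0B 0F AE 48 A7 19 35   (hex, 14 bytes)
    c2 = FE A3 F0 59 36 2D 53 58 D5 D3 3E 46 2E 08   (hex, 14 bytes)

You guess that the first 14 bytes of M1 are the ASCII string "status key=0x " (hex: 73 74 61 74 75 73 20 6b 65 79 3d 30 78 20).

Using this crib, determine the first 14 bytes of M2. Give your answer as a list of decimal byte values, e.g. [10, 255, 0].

First, c1 ⊕ c2 = (M1 ⊕ K) ⊕ (M2 ⊕ K) = M1 ⊕ M2, so the key drops out. Then M2 = (M1 ⊕ M2) ⊕ M1 over the first 14 bytes.
byte 0: (f9 xor fe) xor 73 = 07 xor 73 = 74
byte 1: (10 xor a3) xor 74 = b3 xor 74 = c7
byte 2: (71 xor f0) xor 61 = 81 xor 61 = e0
byte 3: (cc xor 59) xor 74 = 95 xor 74 = e1
byte 4: (07 xor 36) xor 75 = 31 xor 75 = 44
byte 5: (a1 xor 2d) xor 73 = 8c xor 73 = ff
byte 6: (96 xor 53) xor 20 = c5 xor 20 = e5
byte 7: (0b xor 58) xor 6b = 53 xor 6b = 38
byte 8: (0f xor d5) xor 65 = da xor 65 = bf
byte 9: (ae xor d3) xor 79 = 7d xor 79 = 04
byte 10: (48 xor 3e) xor 3d = 76 xor 3d = 4b
byte 11: (a7 xor 46) xor 30 = e1 xor 30 = d1
byte 12: (19 xor 2e) xor 78 = 37 xor 78 = 4f
byte 13: (35 xor 08) xor 20 = 3d xor 20 = 1d

[116, 199, 224, 225, 68, 255, 229, 56, 191, 4, 75, 209, 79, 29]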